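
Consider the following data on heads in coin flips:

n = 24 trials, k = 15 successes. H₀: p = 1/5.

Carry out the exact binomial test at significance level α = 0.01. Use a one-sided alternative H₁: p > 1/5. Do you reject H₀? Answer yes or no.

reject H₀: yes

Exact binomial: n=24, k=15, p₀=1/5=0.2000
P(X≥15) from Σ C(n,i)·p₀^i·(1−p₀)^(n−i)
p-value (one-sided, H₁ greater) = 0.00001
At α=0.01: p < α → reject H₀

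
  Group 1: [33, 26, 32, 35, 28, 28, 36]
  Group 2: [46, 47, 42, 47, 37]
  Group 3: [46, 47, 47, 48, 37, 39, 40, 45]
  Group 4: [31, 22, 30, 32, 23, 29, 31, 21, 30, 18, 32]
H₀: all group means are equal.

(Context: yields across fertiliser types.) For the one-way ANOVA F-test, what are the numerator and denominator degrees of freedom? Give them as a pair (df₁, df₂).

k = 4 groups, N = 31 total
df = (k−1, N−k) = (4−1, 31−4) = (3, 27)

degrees of freedom = [3, 27]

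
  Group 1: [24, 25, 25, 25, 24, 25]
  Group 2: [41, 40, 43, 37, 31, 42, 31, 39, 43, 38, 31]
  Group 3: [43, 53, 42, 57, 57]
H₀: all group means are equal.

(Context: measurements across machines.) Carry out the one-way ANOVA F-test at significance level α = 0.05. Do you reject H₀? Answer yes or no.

reject H₀: yes

Group means [24.67, 37.82, 50.40], grand mean 37.091
SSB = Σnᵢ(x̄ᵢ−x̄)² = 1817.648; SSW = ΣΣ(x−x̄ᵢ)² = 448.170
MSB = 1817.648/2 = 908.8242; MSW = 448.170/19 = 23.5879
F = MSB/MSW = 38.5293
df = (2, 19)
p-value (upper-tail) = 0.00000
At α=0.05: p < α → reject H₀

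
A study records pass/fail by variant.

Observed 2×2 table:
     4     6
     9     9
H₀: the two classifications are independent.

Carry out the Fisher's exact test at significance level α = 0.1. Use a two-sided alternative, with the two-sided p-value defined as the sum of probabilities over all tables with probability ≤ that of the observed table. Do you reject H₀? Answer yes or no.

reject H₀: no

Margins: r₁=10, r₂=18, c₁=13, c₂=15, n=28
p_obs = C(10,4)·C(18,9)/C(28,13); sum pmf over tables with pmf ≤ p_obs
p-value (two-sided) = 0.70549
At α=0.1: p ≥ α → fail to reject H₀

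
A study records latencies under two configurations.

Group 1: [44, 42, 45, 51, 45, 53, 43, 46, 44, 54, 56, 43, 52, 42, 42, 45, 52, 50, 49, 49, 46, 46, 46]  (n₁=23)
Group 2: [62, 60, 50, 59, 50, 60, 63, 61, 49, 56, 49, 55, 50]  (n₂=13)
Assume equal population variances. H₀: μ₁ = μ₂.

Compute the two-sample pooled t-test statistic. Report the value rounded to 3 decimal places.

x̄₁=47.174, s₁=4.207, n₁=23
x̄₂=55.692, s₂=5.453, n₂=13
s_p² = [22·4.207² + 12·5.453²]/34 = 21.9433
SE = √(s_p²·(1/23+1/13)) = 1.6254
t = (47.174−55.692)/1.6254 = -5.2407
df = 34

test statistic = -5.241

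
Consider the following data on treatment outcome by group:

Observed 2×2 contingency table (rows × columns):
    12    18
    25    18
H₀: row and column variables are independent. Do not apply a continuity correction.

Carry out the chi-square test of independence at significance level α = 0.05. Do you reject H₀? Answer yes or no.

Row totals [30, 43], col totals [37, 36], n=73
χ² = (12−15.21)²/15.21 + (18−14.79)²/14.79 + (25−21.79)²/21.79 + (18−21.21)²/21.21 = 2.3263
df = 1
p-value (upper-tail) = 0.12721
At α=0.05: p ≥ α → fail to reject H₀

reject H₀: no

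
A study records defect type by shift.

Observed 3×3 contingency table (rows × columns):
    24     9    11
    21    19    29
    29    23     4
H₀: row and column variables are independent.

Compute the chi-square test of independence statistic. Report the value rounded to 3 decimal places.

test statistic = 23.005

Row totals [44, 69, 56], col totals [74, 51, 44], n=169
χ² = (24−19.27)²/19.27 + (9−13.28)²/13.28 + (11−11.46)²/11.46 + (21−30.21)²/30.21 + (19−20.82)²/20.82 + (29−17.96)²/17.96 + (29−24.52)²/24.52 + (23−16.90)²/16.90 + (4−14.58)²/14.58 = 23.0053
df = 4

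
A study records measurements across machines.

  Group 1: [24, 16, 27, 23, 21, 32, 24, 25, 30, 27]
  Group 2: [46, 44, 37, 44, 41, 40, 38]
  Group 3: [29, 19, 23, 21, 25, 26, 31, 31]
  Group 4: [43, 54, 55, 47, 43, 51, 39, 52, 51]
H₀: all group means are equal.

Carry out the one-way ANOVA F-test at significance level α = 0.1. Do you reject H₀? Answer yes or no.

reject H₀: yes

Group means [24.90, 41.43, 25.62, 48.33], grand mean 34.676
SSB = Σnᵢ(x̄ᵢ−x̄)² = 3608.952; SSW = ΣΣ(x−x̄ᵢ)² = 644.489
MSB = 3608.952/3 = 1202.9840; MSW = 644.489/30 = 21.4830
F = MSB/MSW = 55.9971
df = (3, 30)
p-value (upper-tail) = 0.00000
At α=0.1: p < α → reject H₀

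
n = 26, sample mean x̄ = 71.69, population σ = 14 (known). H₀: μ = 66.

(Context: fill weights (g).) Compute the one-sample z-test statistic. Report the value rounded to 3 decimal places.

SE = σ/√n = 14/√26 = 2.7456
z = (x̄−μ₀)/SE = (71.69−66)/2.7456 = 2.0724

test statistic = 2.072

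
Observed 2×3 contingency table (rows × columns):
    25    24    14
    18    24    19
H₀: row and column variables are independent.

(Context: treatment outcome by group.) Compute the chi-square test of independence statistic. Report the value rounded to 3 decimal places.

Row totals [63, 61], col totals [43, 48, 33], n=124
χ² = (25−21.85)²/21.85 + (24−24.39)²/24.39 + (14−16.77)²/16.77 + (18−21.15)²/21.15 + (24−23.61)²/23.61 + (19−16.23)²/16.23 = 1.8653
df = 2

test statistic = 1.865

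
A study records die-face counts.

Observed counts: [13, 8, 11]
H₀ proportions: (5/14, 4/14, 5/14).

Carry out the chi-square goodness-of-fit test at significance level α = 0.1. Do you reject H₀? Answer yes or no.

n = 32; E_i = n·p_i = [11.43, 9.14, 11.43]
χ² = (13−11.43)²/11.43 + (8−9.14)²/9.14 + (11−11.43)²/11.43 = 0.3750
df = 2
p-value (upper-tail) = 0.82903
At α=0.1: p ≥ α → fail to reject H₀

reject H₀: no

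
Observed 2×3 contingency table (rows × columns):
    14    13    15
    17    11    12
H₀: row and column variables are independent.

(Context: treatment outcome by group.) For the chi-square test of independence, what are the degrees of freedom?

df = (r−1)(c−1) = (2−1)·(3−1) = 2

degrees of freedom = 2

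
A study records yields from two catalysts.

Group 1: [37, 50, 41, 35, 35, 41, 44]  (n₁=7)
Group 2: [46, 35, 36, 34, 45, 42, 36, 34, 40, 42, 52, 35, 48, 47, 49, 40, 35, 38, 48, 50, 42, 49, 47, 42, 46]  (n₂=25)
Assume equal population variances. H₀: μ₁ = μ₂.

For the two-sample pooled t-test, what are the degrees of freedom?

df = n₁ + n₂ − 2 = 7 + 25 − 2 = 30

degrees of freedom = 30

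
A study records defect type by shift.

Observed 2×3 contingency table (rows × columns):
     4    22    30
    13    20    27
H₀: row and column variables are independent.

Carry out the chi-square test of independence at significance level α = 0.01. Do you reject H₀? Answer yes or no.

reject H₀: no

Row totals [56, 60], col totals [17, 42, 57], n=116
χ² = (4−8.21)²/8.21 + (22−20.28)²/20.28 + (30−27.52)²/27.52 + (13−8.79)²/8.79 + (20−21.72)²/21.72 + (27−29.48)²/29.48 = 4.8857
df = 2
p-value (upper-tail) = 0.08691
At α=0.01: p ≥ α → fail to reject H₀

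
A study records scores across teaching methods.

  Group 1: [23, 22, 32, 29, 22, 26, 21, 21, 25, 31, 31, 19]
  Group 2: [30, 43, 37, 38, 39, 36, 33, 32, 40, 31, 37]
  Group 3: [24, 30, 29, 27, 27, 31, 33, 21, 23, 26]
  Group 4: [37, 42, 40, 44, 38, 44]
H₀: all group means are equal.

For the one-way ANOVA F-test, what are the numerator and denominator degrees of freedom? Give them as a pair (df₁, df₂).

degrees of freedom = [3, 35]

k = 4 groups, N = 39 total
df = (k−1, N−k) = (4−1, 39−4) = (3, 35)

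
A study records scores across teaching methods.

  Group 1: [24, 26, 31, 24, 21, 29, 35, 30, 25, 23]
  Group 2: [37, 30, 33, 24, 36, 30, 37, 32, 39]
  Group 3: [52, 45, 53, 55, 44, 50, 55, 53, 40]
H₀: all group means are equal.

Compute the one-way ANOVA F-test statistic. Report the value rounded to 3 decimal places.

Group means [26.80, 33.11, 49.67], grand mean 36.179
SSB = Σnᵢ(x̄ᵢ−x̄)² = 2601.618; SSW = ΣΣ(x−x̄ᵢ)² = 576.489
MSB = 2601.618/2 = 1300.8091; MSW = 576.489/25 = 23.0596
F = MSB/MSW = 56.4108
df = (2, 25)

test statistic = 56.411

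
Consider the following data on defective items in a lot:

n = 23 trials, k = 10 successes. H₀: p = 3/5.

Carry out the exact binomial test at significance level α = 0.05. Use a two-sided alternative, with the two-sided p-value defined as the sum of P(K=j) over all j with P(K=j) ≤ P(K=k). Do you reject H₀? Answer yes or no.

Exact binomial: n=23, k=10, p₀=3/5=0.6000
P(X=j) = C(n,j)·p₀^j·(1−p₀)^(n−j); p = Σ P(X=j) over j with P(X=j) ≤ P(X=10)
p-value (two-sided) = 0.13531
At α=0.05: p ≥ α → fail to reject H₀

reject H₀: no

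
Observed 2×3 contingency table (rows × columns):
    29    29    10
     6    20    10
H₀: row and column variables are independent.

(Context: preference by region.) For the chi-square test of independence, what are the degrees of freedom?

degrees of freedom = 2

df = (r−1)(c−1) = (2−1)·(3−1) = 2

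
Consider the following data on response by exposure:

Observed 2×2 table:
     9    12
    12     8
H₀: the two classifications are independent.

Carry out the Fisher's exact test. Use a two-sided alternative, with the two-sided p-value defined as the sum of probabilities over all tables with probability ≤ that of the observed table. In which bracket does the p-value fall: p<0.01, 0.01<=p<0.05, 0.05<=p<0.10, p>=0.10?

Margins: r₁=21, r₂=20, c₁=21, c₂=20, n=41
p_obs = C(21,9)·C(20,12)/C(41,21); sum pmf over tables with pmf ≤ p_obs
p-value (two-sided) = 0.35430
→ bracket: p>=0.10

p-value bracket: p>=0.10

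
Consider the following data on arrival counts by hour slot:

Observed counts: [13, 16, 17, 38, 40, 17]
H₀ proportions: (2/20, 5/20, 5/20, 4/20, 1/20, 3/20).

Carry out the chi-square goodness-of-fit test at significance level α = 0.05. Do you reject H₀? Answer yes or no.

reject H₀: yes

n = 141; E_i = n·p_i = [14.10, 35.25, 35.25, 28.20, 7.05, 21.15]
χ² = (13−14.10)²/14.10 + (16−35.25)²/35.25 + (17−35.25)²/35.25 + (38−28.20)²/28.20 + (40−7.05)²/7.05 + (17−21.15)²/21.15 = 178.2671
df = 5
p-value (upper-tail) = 0.00000
At α=0.05: p < α → reject H₀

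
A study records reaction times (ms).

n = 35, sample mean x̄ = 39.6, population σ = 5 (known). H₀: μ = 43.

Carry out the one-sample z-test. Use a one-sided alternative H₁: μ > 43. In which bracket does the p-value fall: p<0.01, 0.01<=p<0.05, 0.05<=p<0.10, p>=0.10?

p-value bracket: p>=0.10

SE = σ/√n = 5/√35 = 0.8452
z = (x̄−μ₀)/SE = (39.6−43)/0.8452 = -4.0229
p-value (one-sided, H₁ greater) = 0.99997
→ bracket: p>=0.10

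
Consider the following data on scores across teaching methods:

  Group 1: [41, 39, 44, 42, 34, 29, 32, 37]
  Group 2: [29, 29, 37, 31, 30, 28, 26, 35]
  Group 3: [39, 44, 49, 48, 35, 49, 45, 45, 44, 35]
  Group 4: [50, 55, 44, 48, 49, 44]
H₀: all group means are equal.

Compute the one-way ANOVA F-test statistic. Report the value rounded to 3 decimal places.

Group means [37.25, 30.62, 43.30, 48.33], grand mean 39.562
SSB = Σnᵢ(x̄ᵢ−x̄)² = 1283.067; SSW = ΣΣ(x−x̄ᵢ)² = 620.808
MSB = 1283.067/3 = 427.6889; MSW = 620.808/28 = 22.1717
F = MSB/MSW = 19.2898
df = (3, 28)

test statistic = 19.290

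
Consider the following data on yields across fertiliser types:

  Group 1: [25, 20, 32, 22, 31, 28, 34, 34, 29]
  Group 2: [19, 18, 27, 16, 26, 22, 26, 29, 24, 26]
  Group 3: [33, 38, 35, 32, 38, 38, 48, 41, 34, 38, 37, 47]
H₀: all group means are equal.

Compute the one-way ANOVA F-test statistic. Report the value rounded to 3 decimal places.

Group means [28.33, 23.30, 38.25], grand mean 30.548
SSB = Σnᵢ(x̄ᵢ−x̄)² = 1281.327; SSW = ΣΣ(x−x̄ᵢ)² = 652.350
MSB = 1281.327/2 = 640.6637; MSW = 652.350/28 = 23.2982
F = MSB/MSW = 27.4984
df = (2, 28)

test statistic = 27.498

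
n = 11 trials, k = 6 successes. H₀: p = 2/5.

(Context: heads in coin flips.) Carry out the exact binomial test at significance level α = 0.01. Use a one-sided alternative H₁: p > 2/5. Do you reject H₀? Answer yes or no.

Exact binomial: n=11, k=6, p₀=2/5=0.4000
P(X≥6) from Σ C(n,i)·p₀^i·(1−p₀)^(n−i)
p-value (one-sided, H₁ greater) = 0.24650
At α=0.01: p ≥ α → fail to reject H₀

reject H₀: no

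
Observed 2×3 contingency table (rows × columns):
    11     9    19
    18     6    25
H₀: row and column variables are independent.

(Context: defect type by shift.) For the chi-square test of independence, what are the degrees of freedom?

degrees of freedom = 2

df = (r−1)(c−1) = (2−1)·(3−1) = 2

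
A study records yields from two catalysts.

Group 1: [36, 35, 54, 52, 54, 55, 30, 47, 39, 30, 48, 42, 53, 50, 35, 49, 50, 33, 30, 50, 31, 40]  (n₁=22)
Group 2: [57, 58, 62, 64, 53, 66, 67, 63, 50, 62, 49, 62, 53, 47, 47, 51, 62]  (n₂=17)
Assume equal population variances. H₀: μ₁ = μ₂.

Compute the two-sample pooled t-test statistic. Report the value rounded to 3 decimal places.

test statistic = -5.423

x̄₁=42.864, s₁=9.115, n₁=22
x̄₂=57.235, s₂=6.833, n₂=17
s_p² = [21·9.115² + 16·6.833²]/37 = 67.3419
SE = √(s_p²·(1/22+1/17)) = 2.6500
t = (42.864−57.235)/2.6500 = -5.4234
df = 37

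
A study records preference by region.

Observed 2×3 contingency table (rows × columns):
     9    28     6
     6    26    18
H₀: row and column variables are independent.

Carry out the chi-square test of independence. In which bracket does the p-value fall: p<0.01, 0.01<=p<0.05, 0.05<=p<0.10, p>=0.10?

Row totals [43, 50], col totals [15, 54, 24], n=93
χ² = (9−6.94)²/6.94 + (28−24.97)²/24.97 + (6−11.10)²/11.10 + (6−8.06)²/8.06 + (26−29.03)²/29.03 + (18−12.90)²/12.90 = 6.1822
df = 2
p-value (upper-tail) = 0.04545
→ bracket: 0.01<=p<0.05

p-value bracket: 0.01<=p<0.05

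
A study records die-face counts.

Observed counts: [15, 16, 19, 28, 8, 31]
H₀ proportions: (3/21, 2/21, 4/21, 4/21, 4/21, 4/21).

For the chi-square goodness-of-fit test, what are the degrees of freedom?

df = k − 1 = 6 − 1 = 5

degrees of freedom = 5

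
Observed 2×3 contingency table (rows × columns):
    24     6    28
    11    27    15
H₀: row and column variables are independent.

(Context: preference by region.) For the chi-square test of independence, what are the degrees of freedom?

degrees of freedom = 2

df = (r−1)(c−1) = (2−1)·(3−1) = 2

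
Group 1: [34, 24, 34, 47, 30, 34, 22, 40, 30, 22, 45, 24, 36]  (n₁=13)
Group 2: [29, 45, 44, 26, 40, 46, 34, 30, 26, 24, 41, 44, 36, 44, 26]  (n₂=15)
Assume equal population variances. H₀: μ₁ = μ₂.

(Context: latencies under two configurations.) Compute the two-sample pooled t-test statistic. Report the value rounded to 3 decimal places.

test statistic = -1.027

x̄₁=32.462, s₁=8.263, n₁=13
x̄₂=35.667, s₂=8.217, n₂=15
s_p² = [12·8.263² + 14·8.217²]/26 = 67.8679
SE = √(s_p²·(1/13+1/15)) = 3.1217
t = (32.462−35.667)/3.1217 = -1.0267
df = 26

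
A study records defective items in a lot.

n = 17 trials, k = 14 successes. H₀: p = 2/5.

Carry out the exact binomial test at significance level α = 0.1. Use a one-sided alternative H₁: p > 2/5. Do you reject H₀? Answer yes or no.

reject H₀: yes

Exact binomial: n=17, k=14, p₀=2/5=0.4000
P(X≥14) from Σ C(n,i)·p₀^i·(1−p₀)^(n−i)
p-value (one-sided, H₁ greater) = 0.00045
At α=0.1: p < α → reject H₀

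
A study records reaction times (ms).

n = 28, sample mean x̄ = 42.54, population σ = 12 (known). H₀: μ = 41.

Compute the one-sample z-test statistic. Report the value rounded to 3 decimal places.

SE = σ/√n = 12/√28 = 2.2678
z = (x̄−μ₀)/SE = (42.54−41)/2.2678 = 0.6791

test statistic = 0.679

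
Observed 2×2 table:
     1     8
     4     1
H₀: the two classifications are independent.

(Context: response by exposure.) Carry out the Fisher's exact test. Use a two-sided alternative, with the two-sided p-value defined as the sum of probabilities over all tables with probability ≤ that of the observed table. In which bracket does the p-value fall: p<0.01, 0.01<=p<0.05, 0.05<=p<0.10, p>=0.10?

p-value bracket: 0.01<=p<0.05

Margins: r₁=9, r₂=5, c₁=5, c₂=9, n=14
p_obs = C(9,1)·C(5,4)/C(14,5); sum pmf over tables with pmf ≤ p_obs
p-value (two-sided) = 0.02298
→ bracket: 0.01<=p<0.05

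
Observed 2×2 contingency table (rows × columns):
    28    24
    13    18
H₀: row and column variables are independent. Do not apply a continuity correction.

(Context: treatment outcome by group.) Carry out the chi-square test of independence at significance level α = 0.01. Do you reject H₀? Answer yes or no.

reject H₀: no

Row totals [52, 31], col totals [41, 42], n=83
χ² = (28−25.69)²/25.69 + (24−26.31)²/26.31 + (13−15.31)²/15.31 + (18−15.69)²/15.69 = 1.1023
df = 1
p-value (upper-tail) = 0.29377
At α=0.01: p ≥ α → fail to reject H₀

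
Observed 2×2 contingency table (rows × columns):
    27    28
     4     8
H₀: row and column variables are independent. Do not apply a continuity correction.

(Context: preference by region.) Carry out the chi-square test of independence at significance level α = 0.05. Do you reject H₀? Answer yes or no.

Row totals [55, 12], col totals [31, 36], n=67
χ² = (27−25.45)²/25.45 + (28−29.55)²/29.55 + (4−5.55)²/5.55 + (8−6.45)²/6.45 = 0.9839
df = 1
p-value (upper-tail) = 0.32125
At α=0.05: p ≥ α → fail to reject H₀

reject H₀: no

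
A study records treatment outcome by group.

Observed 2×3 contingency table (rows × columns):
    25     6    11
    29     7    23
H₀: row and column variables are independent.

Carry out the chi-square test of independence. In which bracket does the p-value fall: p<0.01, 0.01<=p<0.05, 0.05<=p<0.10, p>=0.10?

p-value bracket: p>=0.10

Row totals [42, 59], col totals [54, 13, 34], n=101
χ² = (25−22.46)²/22.46 + (6−5.41)²/5.41 + (11−14.14)²/14.14 + (29−31.54)²/31.54 + (7−7.59)²/7.59 + (23−19.86)²/19.86 = 1.7981
df = 2
p-value (upper-tail) = 0.40696
→ bracket: p>=0.10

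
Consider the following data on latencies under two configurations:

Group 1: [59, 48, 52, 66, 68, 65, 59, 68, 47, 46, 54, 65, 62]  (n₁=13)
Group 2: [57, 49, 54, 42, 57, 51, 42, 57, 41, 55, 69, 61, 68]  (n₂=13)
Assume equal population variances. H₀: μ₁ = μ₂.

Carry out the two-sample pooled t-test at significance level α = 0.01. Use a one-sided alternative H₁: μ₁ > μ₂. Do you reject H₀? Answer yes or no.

x̄₁=58.385, s₁=8.140, n₁=13
x̄₂=54.077, s₂=9.078, n₂=13
s_p² = [12·8.140² + 12·9.078²]/24 = 74.3333
SE = √(s_p²·(1/13+1/13)) = 3.3817
t = (58.385−54.077)/3.3817 = 1.2738
df = 24
p-value (one-sided, H₁ greater) = 0.10746
At α=0.01: p ≥ α → fail to reject H₀

reject H₀: no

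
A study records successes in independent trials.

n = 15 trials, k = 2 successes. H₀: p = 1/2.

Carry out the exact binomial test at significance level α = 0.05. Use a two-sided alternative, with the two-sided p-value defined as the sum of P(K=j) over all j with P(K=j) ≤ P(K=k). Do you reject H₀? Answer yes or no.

Exact binomial: n=15, k=2, p₀=1/2=0.5000
P(X=j) = C(n,j)·p₀^j·(1−p₀)^(n−j); p = Σ P(X=j) over j with P(X=j) ≤ P(X=2)
p-value (two-sided) = 0.00739
At α=0.05: p < α → reject H₀

reject H₀: yes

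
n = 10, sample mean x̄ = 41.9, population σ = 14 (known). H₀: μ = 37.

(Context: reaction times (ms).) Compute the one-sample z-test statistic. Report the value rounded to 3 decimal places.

SE = σ/√n = 14/√10 = 4.4272
z = (x̄−μ₀)/SE = (41.9−37)/4.4272 = 1.1068

test statistic = 1.107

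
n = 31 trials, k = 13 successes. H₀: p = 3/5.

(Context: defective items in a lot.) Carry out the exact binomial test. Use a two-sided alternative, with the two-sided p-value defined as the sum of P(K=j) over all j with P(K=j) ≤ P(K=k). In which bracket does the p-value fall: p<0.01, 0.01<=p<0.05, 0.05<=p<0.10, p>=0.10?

p-value bracket: 0.01<=p<0.05

Exact binomial: n=31, k=13, p₀=3/5=0.6000
P(X=j) = C(n,j)·p₀^j·(1−p₀)^(n−j); p = Σ P(X=j) over j with P(X=j) ≤ P(X=13)
p-value (two-sided) = 0.04456
→ bracket: 0.01<=p<0.05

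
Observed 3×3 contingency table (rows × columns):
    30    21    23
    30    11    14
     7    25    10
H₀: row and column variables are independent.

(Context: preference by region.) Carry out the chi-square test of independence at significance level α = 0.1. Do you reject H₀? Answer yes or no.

Row totals [74, 55, 42], col totals [67, 57, 47], n=171
χ² = (30−28.99)²/28.99 + (21−24.67)²/24.67 + (23−20.34)²/20.34 + (30−21.55)²/21.55 + (11−18.33)²/18.33 + (14−15.12)²/15.12 + (7−16.46)²/16.46 + (25−14.00)²/14.00 + (10−11.54)²/11.54 = 21.5406
df = 4
p-value (upper-tail) = 0.00025
At α=0.1: p < α → reject H₀

reject H₀: yes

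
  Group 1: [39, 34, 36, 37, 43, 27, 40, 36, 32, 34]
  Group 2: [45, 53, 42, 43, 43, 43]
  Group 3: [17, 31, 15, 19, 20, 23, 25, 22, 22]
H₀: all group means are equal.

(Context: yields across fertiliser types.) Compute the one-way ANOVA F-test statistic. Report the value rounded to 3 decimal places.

test statistic = 52.340

Group means [35.80, 44.83, 21.56], grand mean 32.840
SSB = Σnᵢ(x̄ᵢ−x̄)² = 2096.704; SSW = ΣΣ(x−x̄ᵢ)² = 440.656
MSB = 2096.704/2 = 1048.3522; MSW = 440.656/22 = 20.0298
F = MSB/MSW = 52.3396
df = (2, 22)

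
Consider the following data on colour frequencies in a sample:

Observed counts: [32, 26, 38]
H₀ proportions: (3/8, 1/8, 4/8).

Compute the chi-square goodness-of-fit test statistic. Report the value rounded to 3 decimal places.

test statistic = 18.861

n = 96; E_i = n·p_i = [36.00, 12.00, 48.00]
χ² = (32−36.00)²/36.00 + (26−12.00)²/12.00 + (38−48.00)²/48.00 = 18.8611
df = 2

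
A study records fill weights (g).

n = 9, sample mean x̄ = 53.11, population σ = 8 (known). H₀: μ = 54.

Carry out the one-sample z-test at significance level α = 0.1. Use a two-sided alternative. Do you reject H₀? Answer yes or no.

reject H₀: no

SE = σ/√n = 8/√9 = 2.6667
z = (x̄−μ₀)/SE = (53.11−54)/2.6667 = -0.3338
p-value (two-sided) = 0.73857
At α=0.1: p ≥ α → fail to reject H₀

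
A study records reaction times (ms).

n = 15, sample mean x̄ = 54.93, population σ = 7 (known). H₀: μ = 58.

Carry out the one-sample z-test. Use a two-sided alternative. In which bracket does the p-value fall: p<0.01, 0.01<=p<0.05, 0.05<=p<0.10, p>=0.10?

p-value bracket: 0.05<=p<0.10

SE = σ/√n = 7/√15 = 1.8074
z = (x̄−μ₀)/SE = (54.93−58)/1.8074 = -1.6986
p-value (two-sided) = 0.08940
→ bracket: 0.05<=p<0.10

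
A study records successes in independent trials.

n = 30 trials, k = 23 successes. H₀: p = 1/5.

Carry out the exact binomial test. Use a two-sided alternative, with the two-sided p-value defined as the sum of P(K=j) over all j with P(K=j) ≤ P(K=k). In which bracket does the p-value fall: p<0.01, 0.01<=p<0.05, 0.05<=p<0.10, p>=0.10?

Exact binomial: n=30, k=23, p₀=1/5=0.2000
P(X=j) = C(n,j)·p₀^j·(1−p₀)^(n−j); p = Σ P(X=j) over j with P(X=j) ≤ P(X=23)
p-value (two-sided) = 0.00000
→ bracket: p<0.01

p-value bracket: p<0.01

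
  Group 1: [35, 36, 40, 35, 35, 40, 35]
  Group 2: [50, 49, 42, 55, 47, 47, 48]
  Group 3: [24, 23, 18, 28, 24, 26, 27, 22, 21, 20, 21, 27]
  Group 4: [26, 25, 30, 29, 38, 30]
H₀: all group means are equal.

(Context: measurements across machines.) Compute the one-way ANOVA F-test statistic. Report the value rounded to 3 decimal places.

test statistic = 79.567

Group means [36.57, 48.29, 23.42, 29.67], grand mean 32.906
SSB = Σnᵢ(x̄ᵢ−x̄)² = 2893.326; SSW = ΣΣ(x−x̄ᵢ)² = 339.393
MSB = 2893.326/3 = 964.4420; MSW = 339.393/28 = 12.1212
F = MSB/MSW = 79.5667
df = (3, 28)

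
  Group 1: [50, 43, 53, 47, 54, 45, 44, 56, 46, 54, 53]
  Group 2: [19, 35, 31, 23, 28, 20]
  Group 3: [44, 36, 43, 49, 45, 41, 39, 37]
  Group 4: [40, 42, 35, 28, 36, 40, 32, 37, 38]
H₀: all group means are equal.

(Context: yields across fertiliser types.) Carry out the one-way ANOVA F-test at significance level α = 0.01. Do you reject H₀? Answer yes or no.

Group means [49.55, 26.00, 41.75, 36.44], grand mean 40.088
SSB = Σnᵢ(x̄ᵢ−x̄)² = 2316.286; SSW = ΣΣ(x−x̄ᵢ)² = 708.449
MSB = 2316.286/3 = 772.0953; MSW = 708.449/30 = 23.6150
F = MSB/MSW = 32.6951
df = (3, 30)
p-value (upper-tail) = 0.00000
At α=0.01: p < α → reject H₀

reject H₀: yes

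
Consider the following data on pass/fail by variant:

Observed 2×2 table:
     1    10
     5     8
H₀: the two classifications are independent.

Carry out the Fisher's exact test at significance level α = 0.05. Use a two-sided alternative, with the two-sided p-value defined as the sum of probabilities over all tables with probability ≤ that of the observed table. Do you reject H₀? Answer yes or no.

reject H₀: no

Margins: r₁=11, r₂=13, c₁=6, c₂=18, n=24
p_obs = C(11,1)·C(13,5)/C(24,6); sum pmf over tables with pmf ≤ p_obs
p-value (two-sided) = 0.16599
At α=0.05: p ≥ α → fail to reject H₀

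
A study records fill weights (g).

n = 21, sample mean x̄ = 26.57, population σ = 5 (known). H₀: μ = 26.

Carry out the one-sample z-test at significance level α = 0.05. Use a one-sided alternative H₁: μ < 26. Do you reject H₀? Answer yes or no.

SE = σ/√n = 5/√21 = 1.0911
z = (x̄−μ₀)/SE = (26.57−26)/1.0911 = 0.5224
p-value (one-sided, H₁ less) = 0.69931
At α=0.05: p ≥ α → fail to reject H₀

reject H₀: no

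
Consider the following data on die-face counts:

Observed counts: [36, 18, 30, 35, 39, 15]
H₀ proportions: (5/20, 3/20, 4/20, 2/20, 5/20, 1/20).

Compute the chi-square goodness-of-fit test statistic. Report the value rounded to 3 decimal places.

n = 173; E_i = n·p_i = [43.25, 25.95, 34.60, 17.30, 43.25, 8.65]
χ² = (36−43.25)²/43.25 + (18−25.95)²/25.95 + (30−34.60)²/34.60 + (35−17.30)²/17.30 + (39−43.25)²/43.25 + (15−8.65)²/8.65 = 27.4509
df = 5

test statistic = 27.451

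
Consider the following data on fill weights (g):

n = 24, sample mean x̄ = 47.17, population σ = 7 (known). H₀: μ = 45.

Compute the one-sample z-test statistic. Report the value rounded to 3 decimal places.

test statistic = 1.519

SE = σ/√n = 7/√24 = 1.4289
z = (x̄−μ₀)/SE = (47.17−45)/1.4289 = 1.5187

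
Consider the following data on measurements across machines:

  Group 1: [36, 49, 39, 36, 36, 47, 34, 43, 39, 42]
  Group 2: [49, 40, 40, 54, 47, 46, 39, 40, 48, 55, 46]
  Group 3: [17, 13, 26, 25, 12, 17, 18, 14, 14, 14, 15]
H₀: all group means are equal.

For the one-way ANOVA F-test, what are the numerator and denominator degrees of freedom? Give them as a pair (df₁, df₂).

k = 3 groups, N = 32 total
df = (k−1, N−k) = (3−1, 32−3) = (2, 29)

degrees of freedom = [2, 29]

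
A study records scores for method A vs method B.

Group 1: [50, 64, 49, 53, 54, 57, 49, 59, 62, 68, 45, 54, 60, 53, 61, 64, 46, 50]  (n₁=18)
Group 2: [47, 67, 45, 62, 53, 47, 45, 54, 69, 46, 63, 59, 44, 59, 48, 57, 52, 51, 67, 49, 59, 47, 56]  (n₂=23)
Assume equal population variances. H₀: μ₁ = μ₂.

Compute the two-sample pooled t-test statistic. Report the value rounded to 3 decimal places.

test statistic = 0.548

x̄₁=55.444, s₁=6.732, n₁=18
x̄₂=54.174, s₂=7.814, n₂=23
s_p² = [17·6.732² + 22·7.814²]/39 = 54.1987
SE = √(s_p²·(1/18+1/23)) = 2.3168
t = (55.444−54.174)/2.3168 = 0.5484
df = 39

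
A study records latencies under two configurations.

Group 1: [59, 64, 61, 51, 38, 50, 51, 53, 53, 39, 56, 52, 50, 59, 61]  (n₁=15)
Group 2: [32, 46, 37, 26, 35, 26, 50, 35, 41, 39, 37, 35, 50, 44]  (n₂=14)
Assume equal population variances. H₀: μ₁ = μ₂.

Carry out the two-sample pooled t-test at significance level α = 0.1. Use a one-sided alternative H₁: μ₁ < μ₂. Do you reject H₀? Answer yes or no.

reject H₀: no

x̄₁=53.133, s₁=7.453, n₁=15
x̄₂=38.071, s₂=7.600, n₂=14
s_p² = [14·7.453² + 13·7.600²]/27 = 56.6171
SE = √(s_p²·(1/15+1/14)) = 2.7962
t = (53.133−38.071)/2.7962 = 5.3866
df = 27
p-value (one-sided, H₁ less) = 0.99999
At α=0.1: p ≥ α → fail to reject H₀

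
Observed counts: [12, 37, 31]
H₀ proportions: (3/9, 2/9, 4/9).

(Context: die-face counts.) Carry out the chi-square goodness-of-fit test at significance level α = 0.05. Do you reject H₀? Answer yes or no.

n = 80; E_i = n·p_i = [26.67, 17.78, 35.56]
χ² = (12−26.67)²/26.67 + (37−17.78)²/17.78 + (31−35.56)²/35.56 = 29.4344
df = 2
p-value (upper-tail) = 0.00000
At α=0.05: p < α → reject H₀

reject H₀: yes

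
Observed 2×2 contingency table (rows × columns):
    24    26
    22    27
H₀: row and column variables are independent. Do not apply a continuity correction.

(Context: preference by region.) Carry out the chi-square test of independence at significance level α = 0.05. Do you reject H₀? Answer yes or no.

reject H₀: no

Row totals [50, 49], col totals [46, 53], n=99
χ² = (24−23.23)²/23.23 + (26−26.77)²/26.77 + (22−22.77)²/22.77 + (27−26.23)²/26.23 = 0.0957
df = 1
p-value (upper-tail) = 0.75701
At α=0.05: p ≥ α → fail to reject H₀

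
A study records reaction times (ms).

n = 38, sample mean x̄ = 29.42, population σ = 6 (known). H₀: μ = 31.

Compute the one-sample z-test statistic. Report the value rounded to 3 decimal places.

test statistic = -1.623

SE = σ/√n = 6/√38 = 0.9733
z = (x̄−μ₀)/SE = (29.42−31)/0.9733 = -1.6233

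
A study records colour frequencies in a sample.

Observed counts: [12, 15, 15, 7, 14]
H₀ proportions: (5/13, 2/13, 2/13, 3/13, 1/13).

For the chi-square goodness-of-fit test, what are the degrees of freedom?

df = k − 1 = 5 − 1 = 4

degrees of freedom = 4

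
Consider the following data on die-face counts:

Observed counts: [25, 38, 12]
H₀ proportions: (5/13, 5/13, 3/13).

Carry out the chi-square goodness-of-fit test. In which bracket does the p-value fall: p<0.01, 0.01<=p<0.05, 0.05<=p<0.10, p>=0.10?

n = 75; E_i = n·p_i = [28.85, 28.85, 17.31]
χ² = (25−28.85)²/28.85 + (38−28.85)²/28.85 + (12−17.31)²/17.31 = 5.0453
df = 2
p-value (upper-tail) = 0.08025
→ bracket: 0.05<=p<0.10

p-value bracket: 0.05<=p<0.10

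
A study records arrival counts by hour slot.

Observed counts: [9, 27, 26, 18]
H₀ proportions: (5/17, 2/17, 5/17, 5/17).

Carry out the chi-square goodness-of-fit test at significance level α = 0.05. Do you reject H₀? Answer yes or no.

reject H₀: yes

n = 80; E_i = n·p_i = [23.53, 9.41, 23.53, 23.53]
χ² = (9−23.53)²/23.53 + (27−9.41)²/9.41 + (26−23.53)²/23.53 + (18−23.53)²/23.53 = 43.3987
df = 3
p-value (upper-tail) = 0.00000
At α=0.05: p < α → reject H₀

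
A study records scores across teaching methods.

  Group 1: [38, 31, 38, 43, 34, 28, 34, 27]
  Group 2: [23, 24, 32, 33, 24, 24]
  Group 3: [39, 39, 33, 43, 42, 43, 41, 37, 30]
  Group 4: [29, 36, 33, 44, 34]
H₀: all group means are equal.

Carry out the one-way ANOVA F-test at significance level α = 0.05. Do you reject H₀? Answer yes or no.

reject H₀: yes

Group means [34.12, 26.67, 38.56, 35.20], grand mean 34.143
SSB = Σnᵢ(x̄ᵢ−x̄)² = 516.198; SSW = ΣΣ(x−x̄ᵢ)² = 597.231
MSB = 516.198/3 = 172.0660; MSW = 597.231/24 = 24.8846
F = MSB/MSW = 6.9146
df = (3, 24)
p-value (upper-tail) = 0.00162
At α=0.05: p < α → reject H₀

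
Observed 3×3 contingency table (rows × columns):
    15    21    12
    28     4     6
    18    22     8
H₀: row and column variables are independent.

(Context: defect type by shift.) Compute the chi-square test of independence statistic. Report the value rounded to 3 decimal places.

test statistic = 19.806

Row totals [48, 38, 48], col totals [61, 47, 26], n=134
χ² = (15−21.85)²/21.85 + (21−16.84)²/16.84 + (12−9.31)²/9.31 + (28−17.30)²/17.30 + (4−13.33)²/13.33 + (6−7.37)²/7.37 + (18−21.85)²/21.85 + (22−16.84)²/16.84 + (8−9.31)²/9.31 = 19.8056
df = 4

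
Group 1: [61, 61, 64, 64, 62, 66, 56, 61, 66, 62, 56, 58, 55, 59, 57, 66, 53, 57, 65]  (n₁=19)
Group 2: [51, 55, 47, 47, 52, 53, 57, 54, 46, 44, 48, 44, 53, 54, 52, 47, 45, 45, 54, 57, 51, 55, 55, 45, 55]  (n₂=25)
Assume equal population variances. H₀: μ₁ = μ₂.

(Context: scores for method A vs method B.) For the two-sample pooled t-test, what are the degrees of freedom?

degrees of freedom = 42

df = n₁ + n₂ − 2 = 19 + 25 − 2 = 42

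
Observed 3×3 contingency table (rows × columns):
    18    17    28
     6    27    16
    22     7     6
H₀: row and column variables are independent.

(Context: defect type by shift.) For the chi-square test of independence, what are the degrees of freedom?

df = (r−1)(c−1) = (3−1)·(3−1) = 4

degrees of freedom = 4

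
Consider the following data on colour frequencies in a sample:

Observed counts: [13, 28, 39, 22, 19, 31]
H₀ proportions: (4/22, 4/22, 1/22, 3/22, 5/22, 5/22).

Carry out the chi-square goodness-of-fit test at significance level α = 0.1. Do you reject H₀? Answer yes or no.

n = 152; E_i = n·p_i = [27.64, 27.64, 6.91, 20.73, 34.55, 34.55]
χ² = (13−27.64)²/27.64 + (28−27.64)²/27.64 + (39−6.91)²/6.91 + (22−20.73)²/20.73 + (19−34.55)²/34.55 + (31−34.55)²/34.55 = 164.2476
df = 5
p-value (upper-tail) = 0.00000
At α=0.1: p < α → reject H₀

reject H₀: yes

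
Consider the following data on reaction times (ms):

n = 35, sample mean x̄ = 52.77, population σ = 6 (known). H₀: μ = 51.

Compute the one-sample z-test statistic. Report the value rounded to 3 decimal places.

SE = σ/√n = 6/√35 = 1.0142
z = (x̄−μ₀)/SE = (52.77−51)/1.0142 = 1.7452

test statistic = 1.745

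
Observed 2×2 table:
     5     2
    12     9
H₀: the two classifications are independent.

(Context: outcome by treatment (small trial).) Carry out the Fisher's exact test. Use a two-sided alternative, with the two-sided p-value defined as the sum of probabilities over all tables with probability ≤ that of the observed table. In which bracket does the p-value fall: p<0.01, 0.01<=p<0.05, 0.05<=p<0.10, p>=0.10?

Margins: r₁=7, r₂=21, c₁=17, c₂=11, n=28
p_obs = C(7,5)·C(21,12)/C(28,17); sum pmf over tables with pmf ≤ p_obs
p-value (two-sided) = 0.66834
→ bracket: p>=0.10

p-value bracket: p>=0.10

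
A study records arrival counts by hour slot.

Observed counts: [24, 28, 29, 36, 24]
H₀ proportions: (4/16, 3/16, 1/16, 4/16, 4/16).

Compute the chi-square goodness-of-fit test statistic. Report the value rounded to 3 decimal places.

test statistic = 53.534

n = 141; E_i = n·p_i = [35.25, 26.44, 8.81, 35.25, 35.25]
χ² = (24−35.25)²/35.25 + (28−26.44)²/26.44 + (29−8.81)²/8.81 + (36−35.25)²/35.25 + (24−35.25)²/35.25 = 53.5343
df = 4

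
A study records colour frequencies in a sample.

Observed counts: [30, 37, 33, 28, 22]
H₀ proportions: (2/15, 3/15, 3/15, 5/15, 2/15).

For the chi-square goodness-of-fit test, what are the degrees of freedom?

degrees of freedom = 4

df = k − 1 = 5 − 1 = 4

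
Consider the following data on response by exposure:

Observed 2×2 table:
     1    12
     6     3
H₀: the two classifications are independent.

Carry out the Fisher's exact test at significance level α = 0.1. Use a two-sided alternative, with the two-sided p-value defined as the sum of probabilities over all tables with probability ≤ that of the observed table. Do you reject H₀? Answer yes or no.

reject H₀: yes

Margins: r₁=13, r₂=9, c₁=7, c₂=15, n=22
p_obs = C(13,1)·C(9,6)/C(22,7); sum pmf over tables with pmf ≤ p_obs
p-value (two-sided) = 0.00661
At α=0.1: p < α → reject H₀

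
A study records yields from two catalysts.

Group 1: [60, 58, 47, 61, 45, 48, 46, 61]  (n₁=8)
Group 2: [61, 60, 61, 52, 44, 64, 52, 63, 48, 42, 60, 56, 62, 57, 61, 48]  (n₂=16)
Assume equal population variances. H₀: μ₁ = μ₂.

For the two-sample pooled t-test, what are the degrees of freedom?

degrees of freedom = 22

df = n₁ + n₂ − 2 = 8 + 16 − 2 = 22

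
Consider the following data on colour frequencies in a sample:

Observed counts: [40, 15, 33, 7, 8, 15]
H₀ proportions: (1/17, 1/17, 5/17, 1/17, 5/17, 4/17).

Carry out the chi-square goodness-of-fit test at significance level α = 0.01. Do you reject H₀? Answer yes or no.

n = 118; E_i = n·p_i = [6.94, 6.94, 34.71, 6.94, 34.71, 27.76]
χ² = (40−6.94)²/6.94 + (15−6.94)²/6.94 + (33−34.71)²/34.71 + (7−6.94)²/6.94 + (8−34.71)²/34.71 + (15−27.76)²/27.76 = 193.3089
df = 5
p-value (upper-tail) = 0.00000
At α=0.01: p < α → reject H₀

reject H₀: yes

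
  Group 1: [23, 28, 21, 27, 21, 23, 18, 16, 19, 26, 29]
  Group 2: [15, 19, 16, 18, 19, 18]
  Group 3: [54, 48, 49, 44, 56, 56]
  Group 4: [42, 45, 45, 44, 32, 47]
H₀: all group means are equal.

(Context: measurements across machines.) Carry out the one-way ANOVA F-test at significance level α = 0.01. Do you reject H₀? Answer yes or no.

Group means [22.82, 17.50, 51.17, 42.50], grand mean 31.655
SSB = Σnᵢ(x̄ᵢ−x̄)² = 5051.082; SSW = ΣΣ(x−x̄ᵢ)² = 463.470
MSB = 5051.082/3 = 1683.6940; MSW = 463.470/25 = 18.5388
F = MSB/MSW = 90.8201
df = (3, 25)
p-value (upper-tail) = 0.00000
At α=0.01: p < α → reject H₀

reject H₀: yes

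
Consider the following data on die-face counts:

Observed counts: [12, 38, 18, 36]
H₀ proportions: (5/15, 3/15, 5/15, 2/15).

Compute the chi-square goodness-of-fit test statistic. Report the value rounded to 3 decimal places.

n = 104; E_i = n·p_i = [34.67, 20.80, 34.67, 13.87]
χ² = (12−34.67)²/34.67 + (38−20.80)²/20.80 + (18−34.67)²/34.67 + (36−13.87)²/13.87 = 72.3846
df = 3

test statistic = 72.385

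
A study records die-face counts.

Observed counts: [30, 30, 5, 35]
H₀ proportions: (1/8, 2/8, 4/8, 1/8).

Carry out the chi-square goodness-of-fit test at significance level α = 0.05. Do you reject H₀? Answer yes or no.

n = 100; E_i = n·p_i = [12.50, 25.00, 50.00, 12.50]
χ² = (30−12.50)²/12.50 + (30−25.00)²/25.00 + (5−50.00)²/50.00 + (35−12.50)²/12.50 = 106.5000
df = 3
p-value (upper-tail) = 0.00000
At α=0.05: p < α → reject H₀

reject H₀: yes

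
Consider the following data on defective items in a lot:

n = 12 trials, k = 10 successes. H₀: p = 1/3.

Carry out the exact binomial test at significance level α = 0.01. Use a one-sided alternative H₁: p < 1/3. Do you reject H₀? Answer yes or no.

Exact binomial: n=12, k=10, p₀=1/3=0.3333
P(X≤10) from Σ C(n,i)·p₀^i·(1−p₀)^(n−i)
p-value (one-sided, H₁ less) = 0.99995
At α=0.01: p ≥ α → fail to reject H₀

reject H₀: no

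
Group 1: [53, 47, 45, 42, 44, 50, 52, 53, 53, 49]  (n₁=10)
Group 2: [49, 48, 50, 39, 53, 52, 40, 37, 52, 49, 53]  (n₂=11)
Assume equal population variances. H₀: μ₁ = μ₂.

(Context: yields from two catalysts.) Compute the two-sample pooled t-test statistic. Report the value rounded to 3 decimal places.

test statistic = 0.599

x̄₁=48.800, s₁=4.104, n₁=10
x̄₂=47.455, s₂=5.922, n₂=11
s_p² = [9·4.104² + 10·5.922²]/19 = 26.4383
SE = √(s_p²·(1/10+1/11)) = 2.2466
t = (48.800−47.455)/2.2466 = 0.5989
df = 19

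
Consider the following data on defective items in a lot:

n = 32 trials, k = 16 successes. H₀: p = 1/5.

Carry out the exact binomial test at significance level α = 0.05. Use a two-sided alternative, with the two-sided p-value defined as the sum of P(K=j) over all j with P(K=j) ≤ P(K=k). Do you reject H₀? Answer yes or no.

reject H₀: yes

Exact binomial: n=32, k=16, p₀=1/5=0.2000
P(X=j) = C(n,j)·p₀^j·(1−p₀)^(n−j); p = Σ P(X=j) over j with P(X=j) ≤ P(X=16)
p-value (two-sided) = 0.00014
At α=0.05: p < α → reject H₀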